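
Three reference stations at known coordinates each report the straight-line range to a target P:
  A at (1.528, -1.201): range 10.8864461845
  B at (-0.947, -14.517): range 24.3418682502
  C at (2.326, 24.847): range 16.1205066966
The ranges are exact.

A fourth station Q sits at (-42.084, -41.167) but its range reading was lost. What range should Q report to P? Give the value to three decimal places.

69.021

eq1: (x − 1.528)² + (y + 1.201)² = 10.8864461845²
eq2: (x + 0.947)² + (y + 14.517)² = 24.3418682502²
eq3: (x − 2.326)² + (y − 24.847)² = 16.1205066966²
eq2−eq1, eq2−eq3 (x²,y² cancel):
  4.950·x + 26.632·y = 266.148926
  6.546·x + 78.728·y = 743.799401
det = 4.950·78.728 − 26.632·6.546 = 215.370528
x = (266.148926·78.728 − 26.632·743.799401) / 215.370528 = 5.314130
y = (4.950·743.799401 − 266.148926·6.546) / 215.370528 = 9.005857
|P − Q| = √((5.314130 − -42.084)² + (9.005857 − -41.167)²) = 69.020999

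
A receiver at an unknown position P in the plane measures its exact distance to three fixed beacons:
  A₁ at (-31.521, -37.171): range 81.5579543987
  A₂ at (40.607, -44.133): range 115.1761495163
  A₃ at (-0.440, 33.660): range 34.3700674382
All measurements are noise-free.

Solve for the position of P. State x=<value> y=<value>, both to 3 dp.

eq1: (x + 31.521)² + (y + 37.171)² = 81.5579543987²
eq2: (x − 40.607)² + (y + 44.133)² = 115.1761495163²
eq3: (x + 0.440)² + (y − 33.660)² = 34.3700674382²
eq3−eq1, eq3−eq2 (x²,y² cancel):
  -62.162·x − 141.662·y = -4228.330908
  82.094·x − 155.586·y = -9620.782944
det = -62.162·-155.586 − -141.662·82.094 = 21301.137160
x = (-4228.330908·-155.586 − -141.662·-9620.782944) / 21301.137160 = -33.098245
y = (-62.162·-9620.782944 − -4228.330908·82.094) / 21301.137160 = 44.371702

x=-33.098 y=44.372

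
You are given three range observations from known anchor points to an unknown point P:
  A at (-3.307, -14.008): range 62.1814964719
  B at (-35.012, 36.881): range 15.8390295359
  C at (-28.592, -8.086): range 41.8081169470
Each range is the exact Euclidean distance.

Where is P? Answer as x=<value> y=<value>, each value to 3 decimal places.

eq1: (x + 3.307)² + (y + 14.008)² = 62.1814964719²
eq2: (x + 35.012)² + (y − 36.881)² = 15.8390295359²
eq3: (x + 28.592)² + (y + 8.086)² = 41.8081169470²
eq2−eq3, eq2−eq1 (x²,y² cancel):
  12.840·x − 89.934·y = -3200.206231
  63.410·x − 101.778·y = -5994.551639
det = 12.840·-101.778 − -89.934·63.410 = 4395.885420
x = (-3200.206231·-101.778 − -89.934·-5994.551639) / 4395.885420 = -48.546174
y = (12.840·-5994.551639 − -3200.206231·63.410) / 4395.885420 = 28.652938

x=-48.546 y=28.653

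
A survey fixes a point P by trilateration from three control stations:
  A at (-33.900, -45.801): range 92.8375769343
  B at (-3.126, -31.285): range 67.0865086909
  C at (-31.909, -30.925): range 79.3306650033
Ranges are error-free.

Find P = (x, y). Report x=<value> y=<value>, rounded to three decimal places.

x=14.433 y=33.463

eq1: (x + 33.900)² + (y + 45.801)² = 92.8375769343²
eq2: (x + 3.126)² + (y + 31.285)² = 67.0865086909²
eq3: (x + 31.909)² + (y + 30.925)² = 79.3306650033²
eq3−eq2, eq3−eq1 (x²,y² cancel):
  57.566·x − 0.720·y = 806.737957
  -3.982·x − 29.752·y = -1053.059586
det = 57.566·-29.752 − -0.720·-3.982 = -1715.570672
x = (806.737957·-29.752 − -0.720·-1053.059586) / -1715.570672 = 14.432673
y = (57.566·-1053.059586 − 806.737957·-3.982) / -1715.570672 = 33.462916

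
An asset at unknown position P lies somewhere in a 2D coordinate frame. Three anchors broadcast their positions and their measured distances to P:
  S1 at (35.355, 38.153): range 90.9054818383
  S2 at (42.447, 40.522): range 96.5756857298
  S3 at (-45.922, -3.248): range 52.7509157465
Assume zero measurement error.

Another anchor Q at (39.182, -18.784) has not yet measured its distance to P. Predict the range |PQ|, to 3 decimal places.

eq1: (x − 35.355)² + (y − 38.153)² = 90.9054818383²
eq2: (x − 42.447)² + (y − 40.522)² = 96.5756857298²
eq3: (x + 45.922)² + (y + 3.248)² = 52.7509157465²
eq3−eq2, eq3−eq1 (x²,y² cancel):
  176.738·x + 87.540·y = -5219.803257
  162.554·x + 82.802·y = -4894.899670
det = 176.738·82.802 − 87.540·162.554 = 404.282716
x = (-5219.803257·82.802 − 87.540·-4894.899670) / 404.282716 = -9.178310
y = (176.738·-4894.899670 − -5219.803257·162.554) / 404.282716 = -41.097179
|P − Q| = √((-9.178310 − 39.182)² + (-41.097179 − -18.784)²) = 53.259718

53.260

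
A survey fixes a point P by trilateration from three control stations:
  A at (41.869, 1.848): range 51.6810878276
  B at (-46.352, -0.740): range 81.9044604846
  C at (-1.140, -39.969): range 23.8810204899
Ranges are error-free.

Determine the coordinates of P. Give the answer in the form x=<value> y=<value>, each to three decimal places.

eq1: (x − 41.869)² + (y − 1.848)² = 51.6810878276²
eq2: (x + 46.352)² + (y + 0.740)² = 81.9044604846²
eq3: (x + 1.140)² + (y + 39.969)² = 23.8810204899²
eq2−eq1, eq2−eq3 (x²,y² cancel):
  176.442·x + 5.176·y = 3644.778569
  90.424·x − 78.458·y = 5587.802565
det = 176.442·-78.458 − 5.176·90.424 = -14311.321060
x = (3644.778569·-78.458 − 5.176·5587.802565) / -14311.321060 = 22.002476
y = (176.442·5587.802565 − 3644.778569·90.424) / -14311.321060 = -45.862126

x=22.002 y=-45.862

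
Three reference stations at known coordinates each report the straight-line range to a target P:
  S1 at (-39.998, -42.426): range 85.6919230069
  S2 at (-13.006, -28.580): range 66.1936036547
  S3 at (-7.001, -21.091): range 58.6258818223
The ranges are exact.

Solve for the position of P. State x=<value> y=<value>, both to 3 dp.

eq1: (x + 39.998)² + (y + 42.426)² = 85.6919230069²
eq2: (x + 13.006)² + (y + 28.580)² = 66.1936036547²
eq3: (x + 7.001)² + (y + 21.091)² = 58.6258818223²
eq1−eq2, eq1−eq3 (x²,y² cancel):
  53.984·x + 27.692·y = 547.679460
  65.994·x + 42.670·y = 1000.150451
det = 53.984·42.670 − 27.692·65.994 = 475.991432
x = (547.679460·42.670 − 27.692·1000.150451) / 475.991432 = -9.089835
y = (53.984·1000.150451 − 547.679460·65.994) / 475.991432 = 37.497657

x=-9.090 y=37.498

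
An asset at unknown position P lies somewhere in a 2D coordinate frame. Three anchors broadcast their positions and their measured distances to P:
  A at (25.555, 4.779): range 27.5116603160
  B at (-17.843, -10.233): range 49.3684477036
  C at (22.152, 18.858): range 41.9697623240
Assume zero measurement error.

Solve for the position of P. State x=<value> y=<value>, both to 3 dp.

x=30.010 y=-22.369

eq1: (x − 25.555)² + (y − 4.779)² = 27.5116603160²
eq2: (x + 17.843)² + (y + 10.233)² = 49.3684477036²
eq3: (x − 22.152)² + (y − 18.858)² = 41.9697623240²
eq1−eq3, eq1−eq2 (x²,y² cancel):
  -6.806·x + 28.158·y = -834.131094
  -86.796·x − 30.024·y = -1933.162103
det = -6.806·-30.024 − 28.158·-86.796 = 2648.345112
x = (-834.131094·-30.024 − 28.158·-1933.162103) / 2648.345112 = 30.010413
y = (-6.806·-1933.162103 − -834.131094·-86.796) / 2648.345112 = -22.369494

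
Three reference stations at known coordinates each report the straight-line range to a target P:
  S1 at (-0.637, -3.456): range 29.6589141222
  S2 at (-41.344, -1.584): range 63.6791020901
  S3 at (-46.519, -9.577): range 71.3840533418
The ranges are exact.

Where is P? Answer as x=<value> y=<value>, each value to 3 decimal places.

eq1: (x + 0.637)² + (y + 3.456)² = 29.6589141222²
eq2: (x + 41.344)² + (y + 1.584)² = 63.6791020901²
eq3: (x + 46.519)² + (y + 9.577)² = 71.3840533418²
eq3−eq1, eq3−eq2 (x²,y² cancel):
  91.764·x + 12.242·y = 1972.645300
  10.350·x + 15.986·y = 496.754131
det = 91.764·15.986 − 12.242·10.350 = 1340.234604
x = (1972.645300·15.986 − 12.242·496.754131) / 1340.234604 = 18.991782
y = (91.764·496.754131 − 1972.645300·10.350) / 1340.234604 = 18.778255

x=18.992 y=18.778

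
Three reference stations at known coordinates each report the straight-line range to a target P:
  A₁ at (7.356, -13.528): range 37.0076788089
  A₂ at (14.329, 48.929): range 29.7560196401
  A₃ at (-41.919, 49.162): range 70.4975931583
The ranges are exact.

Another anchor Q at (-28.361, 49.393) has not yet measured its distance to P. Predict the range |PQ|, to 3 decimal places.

58.508

eq1: (x − 7.356)² + (y + 13.528)² = 37.0076788089²
eq2: (x − 14.329)² + (y − 48.929)² = 29.7560196401²
eq3: (x + 41.919)² + (y − 49.162)² = 70.4975931583²
eq2−eq1, eq2−eq3 (x²,y² cancel):
  -13.946·x − 124.914·y = -2846.397348
  -112.496·x + 0.466·y = -2509.752413
det = -13.946·0.466 − -124.914·-112.496 = -14058.824180
x = (-2846.397348·0.466 − -124.914·-2509.752413) / -14058.824180 = 22.393739
y = (-13.946·-2509.752413 − -2846.397348·-112.496) / -14058.824180 = 20.286711
|P − Q| = √((22.393739 − -28.361)² + (20.286711 − 49.393)²) = 58.508286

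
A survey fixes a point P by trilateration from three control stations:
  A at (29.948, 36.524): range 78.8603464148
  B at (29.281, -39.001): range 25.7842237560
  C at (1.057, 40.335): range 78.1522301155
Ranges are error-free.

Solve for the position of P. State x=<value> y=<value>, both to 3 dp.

x=3.526 y=-37.778

eq1: (x − 29.948)² + (y − 36.524)² = 78.8603464148²
eq2: (x − 29.281)² + (y + 39.001)² = 25.7842237560²
eq3: (x − 1.057)² + (y − 40.335)² = 78.1522301155²
eq1−eq3, eq1−eq2 (x²,y² cancel):
  -57.782·x + 7.622·y = -491.672641
  -1.334·x − 151.050·y = 5701.697724
det = -57.782·-151.050 − 7.622·-1.334 = 8738.138848
x = (-491.672641·-151.050 − 7.622·5701.697724) / 8738.138848 = 3.525787
y = (-57.782·5701.697724 − -491.672641·-1.334) / 8738.138848 = -37.778227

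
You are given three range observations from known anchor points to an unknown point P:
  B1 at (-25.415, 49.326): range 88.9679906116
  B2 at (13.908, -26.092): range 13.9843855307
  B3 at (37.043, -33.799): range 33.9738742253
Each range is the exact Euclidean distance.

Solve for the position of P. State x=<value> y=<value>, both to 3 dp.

x=3.089 y=-34.952

eq1: (x + 25.415)² + (y − 49.326)² = 88.9679906116²
eq2: (x − 13.908)² + (y + 26.092)² = 13.9843855307²
eq3: (x − 37.043)² + (y + 33.799)² = 33.9738742253²
eq2−eq1, eq2−eq3 (x²,y² cancel):
  -78.646·x + 150.836·y = -5514.988742
  46.270·x − 15.414·y = 681.670231
det = -78.646·-15.414 − 150.836·46.270 = -5766.932276
x = (-5514.988742·-15.414 − 150.836·681.670231) / -5766.932276 = 3.088709
y = (-78.646·681.670231 − -5514.988742·46.270) / -5766.932276 = -34.952360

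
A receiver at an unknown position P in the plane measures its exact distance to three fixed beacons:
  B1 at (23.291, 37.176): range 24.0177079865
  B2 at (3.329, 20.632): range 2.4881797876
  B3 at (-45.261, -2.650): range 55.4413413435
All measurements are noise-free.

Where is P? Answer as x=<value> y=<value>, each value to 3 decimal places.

x=3.857 y=23.064

eq1: (x − 23.291)² + (y − 37.176)² = 24.0177079865²
eq2: (x − 3.329)² + (y − 20.632)² = 2.4881797876²
eq3: (x + 45.261)² + (y + 2.650)² = 55.4413413435²
eq3−eq1, eq3−eq2 (x²,y² cancel):
  137.104·x + 79.652·y = 2365.837069
  97.180·x + 46.564·y = 1448.732335
det = 137.104·46.564 − 79.652·97.180 = -1356.470704
x = (2365.837069·46.564 − 79.652·1448.732335) / -1356.470704 = 3.856766
y = (137.104·1448.732335 − 2365.837069·97.180) / -1356.470704 = 23.063564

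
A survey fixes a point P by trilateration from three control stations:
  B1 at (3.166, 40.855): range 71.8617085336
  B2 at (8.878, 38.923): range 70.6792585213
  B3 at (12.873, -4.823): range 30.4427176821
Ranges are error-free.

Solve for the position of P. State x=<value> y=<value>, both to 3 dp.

eq1: (x − 3.166)² + (y − 40.855)² = 71.8617085336²
eq2: (x − 8.878)² + (y − 38.923)² = 70.6792585213²
eq3: (x − 12.873)² + (y + 4.823)² = 30.4427176821²
eq1−eq2, eq1−eq3 (x²,y² cancel):
  11.424·x − 3.864·y = 83.211800
  19.414·x − 91.356·y = 2747.166970
det = 11.424·-91.356 − -3.864·19.414 = -968.635248
x = (83.211800·-91.356 − -3.864·2747.166970) / -968.635248 = -3.110723
y = (11.424·2747.166970 − 83.211800·19.414) / -968.635248 = -30.732065

x=-3.111 y=-30.732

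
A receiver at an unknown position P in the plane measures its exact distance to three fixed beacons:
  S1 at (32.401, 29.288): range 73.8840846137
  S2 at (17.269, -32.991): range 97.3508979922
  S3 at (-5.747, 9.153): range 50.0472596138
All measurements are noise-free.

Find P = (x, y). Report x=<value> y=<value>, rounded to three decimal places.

eq1: (x − 32.401)² + (y − 29.288)² = 73.8840846137²
eq2: (x − 17.269)² + (y + 32.991)² = 97.3508979922²
eq3: (x + 5.747)² + (y − 9.153)² = 50.0472596138²
eq3−eq1, eq3−eq2 (x²,y² cancel):
  76.296·x + 40.270·y = -1163.323437
  46.032·x − 84.288·y = -5702.650121
det = 76.296·-84.288 − 40.270·46.032 = -8284.545888
x = (-1163.323437·-84.288 − 40.270·-5702.650121) / -8284.545888 = -39.555569
y = (76.296·-5702.650121 − -1163.323437·46.032) / -8284.545888 = 46.054340

x=-39.556 y=46.054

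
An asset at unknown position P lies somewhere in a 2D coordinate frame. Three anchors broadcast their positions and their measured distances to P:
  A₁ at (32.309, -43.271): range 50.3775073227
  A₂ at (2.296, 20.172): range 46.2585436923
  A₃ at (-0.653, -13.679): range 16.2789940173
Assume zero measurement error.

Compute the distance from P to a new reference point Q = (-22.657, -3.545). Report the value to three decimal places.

eq1: (x − 32.309)² + (y + 43.271)² = 50.3775073227²
eq2: (x − 2.296)² + (y − 20.172)² = 46.2585436923²
eq3: (x + 0.653)² + (y + 13.679)² = 16.2789940173²
eq1−eq3, eq1−eq2 (x²,y² cancel):
  -65.924·x + 59.184·y = -455.821874
  -60.026·x + 126.886·y = -2106.029342
det = -65.924·126.886 − 59.184·-60.026 = -4812.253880
x = (-455.821874·126.886 − 59.184·-2106.029342) / -4812.253880 = -13.882440
y = (-65.924·-2106.029342 − -455.821874·-60.026) / -4812.253880 = -23.165177
|P − Q| = √((-13.882440 − -22.657)² + (-23.165177 − -3.545)²) = 21.492889

21.493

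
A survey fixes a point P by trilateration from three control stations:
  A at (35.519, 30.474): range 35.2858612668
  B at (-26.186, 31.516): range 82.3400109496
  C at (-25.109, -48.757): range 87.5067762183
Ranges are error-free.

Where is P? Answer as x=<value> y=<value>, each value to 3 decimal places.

x=48.955 y=-2.153

eq1: (x − 35.519)² + (y − 30.474)² = 35.2858612668²
eq2: (x + 26.186)² + (y − 31.516)² = 82.3400109496²
eq3: (x + 25.109)² + (y + 48.757)² = 87.5067762183²
eq3−eq1, eq3−eq2 (x²,y² cancel):
  121.256·x + 158.462·y = 5594.900986
  -2.154·x + 160.546·y = -451.183597
det = 121.256·160.546 − 158.462·-2.154 = 19808.492924
x = (5594.900986·160.546 − 158.462·-451.183597) / 19808.492924 = 48.955488
y = (121.256·-451.183597 − 5594.900986·-2.154) / 19808.492924 = -2.153485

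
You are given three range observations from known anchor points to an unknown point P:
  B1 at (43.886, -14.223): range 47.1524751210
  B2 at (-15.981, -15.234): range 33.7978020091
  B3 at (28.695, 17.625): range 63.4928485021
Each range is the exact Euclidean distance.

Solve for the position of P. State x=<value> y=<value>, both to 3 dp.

eq1: (x − 43.886)² + (y + 14.223)² = 47.1524751210²
eq2: (x + 15.981)² + (y + 15.234)² = 33.7978020091²
eq3: (x − 28.695)² + (y − 17.625)² = 63.4928485021²
eq3−eq1, eq3−eq2 (x²,y² cancel):
  30.382·x − 63.696·y = 2802.216976
  -89.352·x − 65.718·y = 2242.473857
det = 30.382·-65.718 − -63.696·-89.352 = -7688.009268
x = (2802.216976·-65.718 − -63.696·2242.473857) / -7688.009268 = 5.374536
y = (30.382·2242.473857 − 2802.216976·-89.352) / -7688.009268 = -41.430040

x=5.375 y=-41.430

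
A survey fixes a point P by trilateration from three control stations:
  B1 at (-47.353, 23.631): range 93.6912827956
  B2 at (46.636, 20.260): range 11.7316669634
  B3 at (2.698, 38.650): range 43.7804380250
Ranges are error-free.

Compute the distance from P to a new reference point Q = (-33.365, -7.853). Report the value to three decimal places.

88.767

eq1: (x + 47.353)² + (y − 23.631)² = 93.6912827956²
eq2: (x − 46.636)² + (y − 20.260)² = 11.7316669634²
eq3: (x − 2.698)² + (y − 38.650)² = 43.7804380250²
eq1−eq3, eq1−eq2 (x²,y² cancel):
  100.102·x + 30.038·y = 5561.700652
  187.978·x − 6.742·y = 8425.077788
det = 100.102·-6.742 − 30.038·187.978 = -6321.370848
x = (5561.700652·-6.742 − 30.038·8425.077788) / -6321.370848 = 45.966212
y = (100.102·8425.077788 − 5561.700652·187.978) / -6321.370848 = 31.972531
|P − Q| = √((45.966212 − -33.365)² + (31.972531 − -7.853)²) = 88.766627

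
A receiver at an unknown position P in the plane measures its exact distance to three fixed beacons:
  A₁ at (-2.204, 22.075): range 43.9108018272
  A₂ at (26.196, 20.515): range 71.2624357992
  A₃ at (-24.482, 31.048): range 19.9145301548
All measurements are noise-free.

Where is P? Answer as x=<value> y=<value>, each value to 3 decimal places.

x=-42.458 y=39.618

eq1: (x + 2.204)² + (y − 22.075)² = 43.9108018272²
eq2: (x − 26.196)² + (y − 20.515)² = 71.2624357992²
eq3: (x + 24.482)² + (y − 31.048)² = 19.9145301548²
eq3−eq2, eq3−eq1 (x²,y² cancel):
  101.356·x − 21.066·y = -5137.997232
  44.556·x − 17.946·y = -2602.753393
det = 101.356·-17.946 − -21.066·44.556 = -880.318080
x = (-5137.997232·-17.946 − -21.066·-2602.753393) / -880.318080 = -42.458398
y = (101.356·-2602.753393 − -5137.997232·44.556) / -880.318080 = 39.617576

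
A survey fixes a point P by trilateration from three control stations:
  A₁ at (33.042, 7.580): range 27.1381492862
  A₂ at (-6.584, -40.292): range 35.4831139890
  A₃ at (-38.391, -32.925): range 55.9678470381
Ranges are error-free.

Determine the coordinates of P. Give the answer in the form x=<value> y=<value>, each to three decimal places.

eq1: (x − 33.042)² + (y − 7.580)² = 27.1381492862²
eq2: (x + 6.584)² + (y + 40.292)² = 35.4831139890²
eq3: (x + 38.391)² + (y + 32.925)² = 55.9678470381²
eq1−eq2, eq1−eq3 (x²,y² cancel):
  -79.252·x − 95.744·y = -5.008076
  -142.866·x − 81.010·y = -987.226413
det = -79.252·-81.010 − -95.744·-142.866 = -7258.357784
x = (-5.008076·-81.010 − -95.744·-987.226413) / -7258.357784 = 12.966473
y = (-79.252·-987.226413 − -5.008076·-142.866) / -7258.357784 = -10.680678

x=12.966 y=-10.681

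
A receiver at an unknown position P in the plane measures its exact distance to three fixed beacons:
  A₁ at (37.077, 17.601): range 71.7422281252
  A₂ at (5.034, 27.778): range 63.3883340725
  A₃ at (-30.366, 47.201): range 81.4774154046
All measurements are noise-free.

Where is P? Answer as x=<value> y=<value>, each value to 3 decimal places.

eq1: (x − 37.077)² + (y − 17.601)² = 71.7422281252²
eq2: (x − 5.034)² + (y − 27.778)² = 63.3883340725²
eq3: (x + 30.366)² + (y − 47.201)² = 81.4774154046²
eq3−eq1, eq3−eq2 (x²,y² cancel):
  134.886·x − 59.200·y = 26.092698
  70.800·x − 38.846·y = 267.418408
det = 134.886·-38.846 − -59.200·70.800 = -1048.421556
x = (26.092698·-38.846 − -59.200·267.418408) / -1048.421556 = -14.133220
y = (134.886·267.418408 − 26.092698·70.800) / -1048.421556 = -32.643011

x=-14.133 y=-32.643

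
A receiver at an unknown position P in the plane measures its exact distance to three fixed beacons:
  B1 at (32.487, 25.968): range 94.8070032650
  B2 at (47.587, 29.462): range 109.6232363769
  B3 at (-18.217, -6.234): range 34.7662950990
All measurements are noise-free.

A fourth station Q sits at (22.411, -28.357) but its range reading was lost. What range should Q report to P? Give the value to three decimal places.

eq1: (x − 32.487)² + (y − 25.968)² = 94.8070032650²
eq2: (x − 47.587)² + (y − 29.462)² = 109.6232363769²
eq3: (x + 18.217)² + (y + 6.234)² = 34.7662950990²
eq1−eq2, eq1−eq3 (x²,y² cancel):
  30.200·x + 6.988·y = -1626.096266
  -101.408·x − 64.404·y = 6420.652245
det = 30.200·-64.404 − 6.988·-101.408 = -1236.361696
x = (-1626.096266·-64.404 − 6.988·6420.652245) / -1236.361696 = -48.415918
y = (30.200·6420.652245 − -1626.096266·-101.408) / -1236.361696 = -23.459581
|P − Q| = √((-48.415918 − 22.411)² + (-23.459581 − -28.357)²) = 70.996035

70.996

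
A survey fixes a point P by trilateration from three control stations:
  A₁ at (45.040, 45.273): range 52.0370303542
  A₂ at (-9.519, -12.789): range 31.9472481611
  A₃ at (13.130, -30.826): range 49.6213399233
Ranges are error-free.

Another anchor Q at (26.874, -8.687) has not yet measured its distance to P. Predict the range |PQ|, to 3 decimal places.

36.588

eq1: (x − 45.040)² + (y − 45.273)² = 52.0370303542²
eq2: (x + 9.519)² + (y + 12.789)² = 31.9472481611²
eq3: (x − 13.130)² + (y + 30.826)² = 49.6213399233²
eq1−eq2, eq1−eq3 (x²,y² cancel):
  -109.118·x − 116.124·y = -2136.850384
  -63.820·x − 152.198·y = -2710.031801
det = -109.118·-152.198 − -116.124·-63.820 = 9196.507684
x = (-2136.850384·-152.198 − -116.124·-2710.031801) / 9196.507684 = 1.144415
y = (-109.118·-2710.031801 − -2136.850384·-63.820) / 9196.507684 = 17.326083
|P − Q| = √((1.144415 − 26.874)² + (17.326083 − -8.687)²) = 36.588141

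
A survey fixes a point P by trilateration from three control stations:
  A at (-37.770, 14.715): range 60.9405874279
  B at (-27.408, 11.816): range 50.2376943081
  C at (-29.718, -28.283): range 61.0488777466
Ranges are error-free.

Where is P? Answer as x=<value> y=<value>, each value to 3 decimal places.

eq1: (x + 37.770)² + (y − 14.715)² = 60.9405874279²
eq2: (x + 27.408)² + (y − 11.816)² = 50.2376943081²
eq3: (x + 29.718)² + (y + 28.283)² = 61.0488777466²
eq2−eq3, eq2−eq1 (x²,y² cancel):
  -4.620·x − 80.198·y = -410.868252
  -20.724·x + 5.798·y = -437.641462
det = -4.620·5.798 − -80.198·-20.724 = -1688.810112
x = (-410.868252·5.798 − -80.198·-437.641462) / -1688.810112 = 22.193249
y = (-4.620·-437.641462 − -410.868252·-20.724) / -1688.810112 = 3.844677

x=22.193 y=3.845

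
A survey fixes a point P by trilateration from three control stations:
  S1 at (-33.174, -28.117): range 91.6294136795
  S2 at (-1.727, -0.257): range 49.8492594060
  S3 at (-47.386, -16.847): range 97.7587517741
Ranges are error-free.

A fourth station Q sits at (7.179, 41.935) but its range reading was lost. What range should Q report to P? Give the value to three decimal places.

eq1: (x + 33.174)² + (y + 28.117)² = 91.6294136795²
eq2: (x + 1.727)² + (y + 0.257)² = 49.8492594060²
eq3: (x + 47.386)² + (y + 16.847)² = 97.7587517741²
eq1−eq2, eq1−eq3 (x²,y² cancel):
  62.894·x + 55.720·y = 4022.969401
  -28.424·x + 22.540·y = -522.649657
det = 62.894·22.540 − 55.720·-28.424 = 3001.416040
x = (4022.969401·22.540 − 55.720·-522.649657) / 3001.416040 = 39.914416
y = (62.894·-522.649657 − 4022.969401·-28.424) / 3001.416040 = 27.146305
|P − Q| = √((39.914416 − 7.179)² + (27.146305 − 41.935)²) = 35.920927

35.921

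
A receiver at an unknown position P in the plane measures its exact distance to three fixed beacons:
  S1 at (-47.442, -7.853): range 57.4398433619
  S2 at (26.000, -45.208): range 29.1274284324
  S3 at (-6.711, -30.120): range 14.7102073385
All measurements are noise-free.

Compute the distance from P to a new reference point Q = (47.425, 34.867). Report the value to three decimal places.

eq1: (x + 47.442)² + (y + 7.853)² = 57.4398433619²
eq2: (x − 26.000)² + (y + 45.208)² = 29.1274284324²
eq3: (x + 6.711)² + (y + 30.120)² = 14.7102073385²
eq2−eq3, eq2−eq1 (x²,y² cancel):
  -65.422·x + 30.176·y = -1135.494456
  -146.884·x + 74.710·y = -2858.278809
det = -65.422·74.710 − 30.176·-146.884 = -455.306036
x = (-1135.494456·74.710 − 30.176·-2858.278809) / -455.306036 = -3.115774
y = (-65.422·-2858.278809 − -1135.494456·-146.884) / -455.306036 = -44.384100
|P − Q| = √((-3.115774 − 47.425)² + (-44.384100 − 34.867)²) = 93.995248

93.995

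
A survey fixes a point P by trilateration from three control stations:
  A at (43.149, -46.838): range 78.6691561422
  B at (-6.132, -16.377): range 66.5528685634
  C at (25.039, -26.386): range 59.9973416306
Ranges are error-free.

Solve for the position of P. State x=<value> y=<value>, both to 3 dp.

x=39.825 y=31.761

eq1: (x − 43.149)² + (y + 46.838)² = 78.6691561422²
eq2: (x + 6.132)² + (y + 16.377)² = 66.5528685634²
eq3: (x − 25.039)² + (y + 26.386)² = 59.9973416306²
eq3−eq2, eq3−eq1 (x²,y² cancel):
  -62.342·x + 20.018·y = -1846.968275
  36.220·x − 40.904·y = 143.306803
det = -62.342·-40.904 − 20.018·36.220 = 1824.985208
x = (-1846.968275·-40.904 − 20.018·143.306803) / 1824.985208 = 39.824802
y = (-62.342·143.306803 − -1846.968275·36.220) / 1824.985208 = 31.760892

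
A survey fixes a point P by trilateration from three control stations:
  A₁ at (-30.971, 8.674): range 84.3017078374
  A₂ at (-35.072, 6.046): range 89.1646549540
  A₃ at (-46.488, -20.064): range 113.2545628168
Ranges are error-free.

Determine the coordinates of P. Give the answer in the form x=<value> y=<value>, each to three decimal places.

x=42.540 y=49.940

eq1: (x + 30.971)² + (y − 8.674)² = 84.3017078374²
eq2: (x + 35.072)² + (y − 6.046)² = 89.1646549540²
eq3: (x + 46.488)² + (y + 20.064)² = 113.2545628168²
eq1−eq3, eq1−eq2 (x²,y² cancel):
  -31.034·x − 57.476·y = -4190.560932
  -8.202·x − 5.256·y = -611.399566
det = -31.034·-5.256 − -57.476·-8.202 = -308.303448
x = (-4190.560932·-5.256 − -57.476·-611.399566) / -308.303448 = 42.539950
y = (-31.034·-611.399566 − -4190.560932·-8.202) / -308.303448 = 49.940430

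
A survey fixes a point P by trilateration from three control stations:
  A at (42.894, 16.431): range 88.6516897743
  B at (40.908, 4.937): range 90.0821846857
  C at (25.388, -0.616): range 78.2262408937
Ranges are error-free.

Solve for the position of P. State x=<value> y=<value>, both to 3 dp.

eq1: (x − 42.894)² + (y − 16.431)² = 88.6516897743²
eq2: (x − 40.908)² + (y − 4.937)² = 90.0821846857²
eq3: (x − 25.388)² + (y + 0.616)² = 78.2262408937²
eq3−eq1, eq3−eq2 (x²,y² cancel):
  35.012·x + 34.094·y = -274.834338
  31.040·x + 11.106·y = -942.546800
det = 35.012·11.106 − 34.094·31.040 = -669.434488
x = (-274.834338·11.106 − 34.094·-942.546800) / -669.434488 = -43.443953
y = (35.012·-942.546800 − -274.834338·31.040) / -669.434488 = 36.552629

x=-43.444 y=36.553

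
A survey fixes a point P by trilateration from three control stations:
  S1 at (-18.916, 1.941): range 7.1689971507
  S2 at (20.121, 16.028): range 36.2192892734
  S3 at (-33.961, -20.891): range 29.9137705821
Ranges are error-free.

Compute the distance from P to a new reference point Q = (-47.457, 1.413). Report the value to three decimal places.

35.357

eq1: (x + 18.916)² + (y − 1.941)² = 7.1689971507²
eq2: (x − 20.121)² + (y − 16.028)² = 36.2192892734²
eq3: (x + 33.961)² + (y + 20.891)² = 29.9137705821²
eq1−eq2, eq1−eq3 (x²,y² cancel):
  78.074·x + 28.174·y = -960.273507
  -30.090·x − 45.664·y = 384.761715
det = 78.074·-45.664 − 28.174·-30.090 = -2717.415476
x = (-960.273507·-45.664 − 28.174·384.761715) / -2717.415476 = -12.147444
y = (78.074·384.761715 − -960.273507·-30.090) / -2717.415476 = -0.421451
|P − Q| = √((-12.147444 − -47.457)² + (-0.421451 − 1.413)²) = 35.357177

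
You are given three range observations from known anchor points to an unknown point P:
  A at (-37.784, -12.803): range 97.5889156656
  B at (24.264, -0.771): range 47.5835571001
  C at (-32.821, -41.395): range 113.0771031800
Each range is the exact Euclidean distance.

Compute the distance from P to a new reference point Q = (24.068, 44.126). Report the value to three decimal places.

eq1: (x + 37.784)² + (y + 12.803)² = 97.5889156656²
eq2: (x − 24.264)² + (y + 0.771)² = 47.5835571001²
eq3: (x + 32.821)² + (y + 41.395)² = 113.0771031800²
eq2−eq1, eq2−eq3 (x²,y² cancel):
  -124.096·x − 24.064·y = -6257.190226
  -114.170·x − 81.248·y = -8320.808428
det = -124.096·-81.248 − -24.064·-114.170 = 7335.164928
x = (-6257.190226·-81.248 − -24.064·-8320.808428) / 7335.164928 = 42.010270
y = (-124.096·-8320.808428 − -6257.190226·-114.170) / 7335.164928 = 43.379479
|P − Q| = √((42.010270 − 24.068)² + (43.379479 − 44.126)²) = 17.957793

17.958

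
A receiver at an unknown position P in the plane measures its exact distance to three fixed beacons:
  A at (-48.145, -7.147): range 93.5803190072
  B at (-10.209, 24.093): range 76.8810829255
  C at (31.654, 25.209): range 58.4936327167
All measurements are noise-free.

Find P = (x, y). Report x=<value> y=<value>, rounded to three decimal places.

x=41.973 y=-32.367

eq1: (x + 48.145)² + (y + 7.147)² = 93.5803190072²
eq2: (x + 10.209)² + (y − 24.093)² = 76.8810829255²
eq3: (x − 31.654)² + (y − 25.209)² = 58.4936327167²
eq1−eq2, eq1−eq3 (x²,y² cancel):
  75.872·x + 62.480·y = 1162.250890
  159.598·x + 64.712·y = 4604.219800
det = 75.872·64.712 − 62.480·159.598 = -5061.854176
x = (1162.250890·64.712 − 62.480·4604.219800) / -5061.854176 = 41.972776
y = (75.872·4604.219800 − 1162.250890·159.598) / -5061.854176 = -32.367279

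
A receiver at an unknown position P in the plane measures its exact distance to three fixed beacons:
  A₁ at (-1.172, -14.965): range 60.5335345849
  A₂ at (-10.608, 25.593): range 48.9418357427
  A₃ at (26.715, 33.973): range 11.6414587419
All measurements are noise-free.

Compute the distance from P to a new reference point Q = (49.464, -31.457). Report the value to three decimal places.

63.668

eq1: (x + 1.172)² + (y + 14.965)² = 60.5335345849²
eq2: (x + 10.608)² + (y − 25.593)² = 48.9418357427²
eq3: (x − 26.715)² + (y − 33.973)² = 11.6414587419²
eq3−eq2, eq3−eq1 (x²,y² cancel):
  -74.646·x − 16.760·y = -3360.104365
  -55.774·x − 97.876·y = -5171.316393
det = -74.646·-97.876 − -16.760·-55.774 = 6371.279656
x = (-3360.104365·-97.876 − -16.760·-5171.316393) / 6371.279656 = 38.014704
y = (-74.646·-5171.316393 − -3360.104365·-55.774) / 6371.279656 = 31.172956
|P − Q| = √((38.014704 − 49.464)² + (31.172956 − -31.457)²) = 63.667871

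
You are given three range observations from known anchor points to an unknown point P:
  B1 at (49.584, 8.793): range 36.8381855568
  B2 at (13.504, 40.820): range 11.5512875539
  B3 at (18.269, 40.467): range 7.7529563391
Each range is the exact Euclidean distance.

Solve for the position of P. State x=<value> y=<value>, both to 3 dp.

x=23.119 y=34.419

eq1: (x − 49.584)² + (y − 8.793)² = 36.8381855568²
eq2: (x − 13.504)² + (y − 40.820)² = 11.5512875539²
eq3: (x − 18.269)² + (y − 40.467)² = 7.7529563391²
eq3−eq1, eq3−eq2 (x²,y² cancel):
  62.630·x − 63.348·y = -732.388128
  -9.530·x + 0.706·y = -196.027946
det = 62.630·0.706 − -63.348·-9.530 = -559.489660
x = (-732.388128·0.706 − -63.348·-196.027946) / -559.489660 = 23.119363
y = (62.630·-196.027946 − -732.388128·-9.530) / -559.489660 = 34.418668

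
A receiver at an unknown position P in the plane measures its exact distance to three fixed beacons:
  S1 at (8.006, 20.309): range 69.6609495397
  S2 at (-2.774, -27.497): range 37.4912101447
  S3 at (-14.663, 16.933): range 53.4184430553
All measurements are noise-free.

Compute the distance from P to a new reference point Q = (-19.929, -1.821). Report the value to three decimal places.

34.699

eq1: (x − 8.006)² + (y − 20.309)² = 69.6609495397²
eq2: (x + 2.774)² + (y + 27.497)² = 37.4912101447²
eq3: (x + 14.663)² + (y − 16.933)² = 53.4184430553²
eq1−eq3, eq1−eq2 (x²,y² cancel):
  -45.338·x − 6.752·y = 2024.296373
  -21.560·x − 95.612·y = 3734.285621
det = -45.338·-95.612 − -6.752·-21.560 = 4189.283736
x = (2024.296373·-95.612 − -6.752·3734.285621) / 4189.283736 = -40.181840
y = (-45.338·3734.285621 − 2024.296373·-21.560) / 4189.283736 = -29.995870
|P − Q| = √((-40.181840 − -19.929)² + (-29.995870 − -1.821)²) = 34.698715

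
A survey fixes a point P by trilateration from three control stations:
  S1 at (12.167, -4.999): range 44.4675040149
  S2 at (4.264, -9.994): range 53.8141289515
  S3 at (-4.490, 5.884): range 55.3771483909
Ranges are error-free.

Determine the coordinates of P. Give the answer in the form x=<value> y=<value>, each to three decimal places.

eq1: (x − 12.167)² + (y + 4.999)² = 44.4675040149²
eq2: (x − 4.264)² + (y + 9.994)² = 53.8141289515²
eq3: (x + 4.490)² + (y − 5.884)² = 55.3771483909²
eq3−eq1, eq3−eq2 (x²,y² cancel):
  33.314·x − 21.766·y = 1207.513985
  17.508·x − 31.756·y = 233.948265
det = 33.314·-31.756 − -21.766·17.508 = -676.840256
x = (1207.513985·-31.756 − -21.766·233.948265) / -676.840256 = 49.130790
y = (33.314·233.948265 − 1207.513985·17.508) / -676.840256 = 19.720166

x=49.131 y=19.720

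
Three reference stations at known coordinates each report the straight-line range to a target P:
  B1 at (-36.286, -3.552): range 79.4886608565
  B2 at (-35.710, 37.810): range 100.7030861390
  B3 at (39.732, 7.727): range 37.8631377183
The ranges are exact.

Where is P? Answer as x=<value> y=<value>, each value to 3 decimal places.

x=38.631 y=-30.120

eq1: (x + 36.286)² + (y + 3.552)² = 79.4886608565²
eq2: (x + 35.710)² + (y − 37.810)² = 100.7030861390²
eq3: (x − 39.732)² + (y − 7.727)² = 37.8631377183²
eq1−eq3, eq1−eq2 (x²,y² cancel):
  152.036·x + 22.558·y = 5193.877860
  1.152·x + 82.724·y = -2447.154653
det = 152.036·82.724 − 22.558·1.152 = 12551.039248
x = (5193.877860·82.724 − 22.558·-2447.154653) / 12551.039248 = 38.631165
y = (152.036·-2447.154653 − 5193.877860·1.152) / 12551.039248 = -30.120131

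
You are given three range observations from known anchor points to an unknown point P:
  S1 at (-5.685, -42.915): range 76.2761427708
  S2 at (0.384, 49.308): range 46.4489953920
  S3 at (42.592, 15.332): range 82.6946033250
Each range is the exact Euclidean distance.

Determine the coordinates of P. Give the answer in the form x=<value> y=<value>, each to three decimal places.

x=-39.479 y=25.466

eq1: (x + 5.685)² + (y + 42.915)² = 76.2761427708²
eq2: (x − 0.384)² + (y − 49.308)² = 46.4489953920²
eq3: (x − 42.592)² + (y − 15.332)² = 82.6946033250²
eq1−eq2, eq1−eq3 (x²,y² cancel):
  12.138·x + 184.446·y = 4217.950653
  96.554·x + 116.494·y = -845.215225
det = 12.138·116.494 − 184.446·96.554 = -16394.994912
x = (4217.950653·116.494 − 184.446·-845.215225) / -16394.994912 = -39.479275
y = (12.138·-845.215225 − 4217.950653·96.554) / -16394.994912 = 25.466262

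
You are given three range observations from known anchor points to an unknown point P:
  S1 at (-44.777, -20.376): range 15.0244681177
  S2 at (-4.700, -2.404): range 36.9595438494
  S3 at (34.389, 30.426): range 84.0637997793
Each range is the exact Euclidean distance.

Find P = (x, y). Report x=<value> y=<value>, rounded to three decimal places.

x=-41.511 y=-5.711

eq1: (x + 44.777)² + (y + 20.376)² = 15.0244681177²
eq2: (x + 4.700)² + (y + 2.404)² = 36.9595438494²
eq3: (x − 34.389)² + (y − 30.426)² = 84.0637997793²
eq1−eq3, eq1−eq2 (x²,y² cancel):
  158.332·x + 101.604·y = -7152.804099
  80.154·x + 35.944·y = -3532.565128
det = 158.332·35.944 − 101.604·80.154 = -2452.881608
x = (-7152.804099·35.944 − 101.604·-3532.565128) / -2452.881608 = -41.511321
y = (158.332·-3532.565128 − -7152.804099·80.154) / -2452.881608 = -5.710735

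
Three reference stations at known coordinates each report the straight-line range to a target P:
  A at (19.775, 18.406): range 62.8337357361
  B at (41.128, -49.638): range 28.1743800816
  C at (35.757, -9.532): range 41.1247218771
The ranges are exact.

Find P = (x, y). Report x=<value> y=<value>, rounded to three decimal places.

x=13.501 y=-44.114

eq1: (x − 19.775)² + (y − 18.406)² = 62.8337357361²
eq2: (x − 41.128)² + (y + 49.638)² = 28.1743800816²
eq3: (x − 35.757)² + (y + 9.532)² = 41.1247218771²
eq1−eq2, eq1−eq3 (x²,y² cancel):
  42.706·x − 136.088·y = 6579.894621
  31.964·x − 55.876·y = 2896.426209
det = 42.706·-55.876 − -136.088·31.964 = 1963.676376
x = (6579.894621·-55.876 − -136.088·2896.426209) / 1963.676376 = 13.500523
y = (42.706·2896.426209 − 6579.894621·31.964) / 1963.676376 = -44.113671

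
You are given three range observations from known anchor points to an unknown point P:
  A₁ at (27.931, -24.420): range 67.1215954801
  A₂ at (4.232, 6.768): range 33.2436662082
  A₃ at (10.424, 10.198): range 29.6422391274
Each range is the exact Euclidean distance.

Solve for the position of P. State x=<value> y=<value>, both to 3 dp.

x=8.289 y=39.763

eq1: (x − 27.931)² + (y + 24.420)² = 67.1215954801²
eq2: (x − 4.232)² + (y − 6.768)² = 33.2436662082²
eq3: (x − 10.424)² + (y − 10.198)² = 29.6422391274²
eq2−eq1, eq2−eq3 (x²,y² cancel):
  47.398·x − 62.376·y = -2087.405724
  12.384·x + 6.860·y = 375.422334
det = 47.398·6.860 − -62.376·12.384 = 1097.614664
x = (-2087.405724·6.860 − -62.376·375.422334) / 1097.614664 = 8.288647
y = (47.398·375.422334 − -2087.405724·12.384) / 1097.614664 = 39.763226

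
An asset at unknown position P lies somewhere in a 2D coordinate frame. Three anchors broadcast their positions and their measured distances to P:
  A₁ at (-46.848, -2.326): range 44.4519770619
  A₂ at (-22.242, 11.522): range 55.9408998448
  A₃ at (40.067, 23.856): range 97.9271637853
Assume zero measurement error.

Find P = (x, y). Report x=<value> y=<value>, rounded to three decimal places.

eq1: (x + 46.848)² + (y + 2.326)² = 44.4519770619²
eq2: (x + 22.242)² + (y − 11.522)² = 55.9408998448²
eq3: (x − 40.067)² + (y − 23.856)² = 97.9271637853²
eq2−eq3, eq2−eq1 (x²,y² cancel):
  124.618·x + 24.668·y = -4913.334955
  -49.212·x − 27.696·y = 2726.088343
det = 124.618·-27.696 − 24.668·-49.212 = -2237.458512
x = (-4913.334955·-27.696 − 24.668·2726.088343) / -2237.458512 = -30.763734
y = (124.618·2726.088343 − -4913.334955·-49.212) / -2237.458512 = -43.766013

x=-30.764 y=-43.766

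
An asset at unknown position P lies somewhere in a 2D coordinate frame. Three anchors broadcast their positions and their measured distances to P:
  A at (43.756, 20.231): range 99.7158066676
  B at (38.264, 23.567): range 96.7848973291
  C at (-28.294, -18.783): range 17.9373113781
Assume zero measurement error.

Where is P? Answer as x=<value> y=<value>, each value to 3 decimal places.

eq1: (x − 43.756)² + (y − 20.231)² = 99.7158066676²
eq2: (x − 38.264)² + (y − 23.567)² = 96.7848973291²
eq3: (x + 28.294)² + (y + 18.783)² = 17.9373113781²
eq1−eq2, eq1−eq3 (x²,y² cancel):
  -10.984·x + 6.672·y = 271.582036
  -144.100·x − 78.028·y = 8450.965588
det = -10.984·-78.028 − 6.672·-144.100 = 1818.494752
x = (271.582036·-78.028 − 6.672·8450.965588) / 1818.494752 = -42.659373
y = (-10.984·8450.965588 − 271.582036·-144.100) / 1818.494752 = -29.524657

x=-42.659 y=-29.525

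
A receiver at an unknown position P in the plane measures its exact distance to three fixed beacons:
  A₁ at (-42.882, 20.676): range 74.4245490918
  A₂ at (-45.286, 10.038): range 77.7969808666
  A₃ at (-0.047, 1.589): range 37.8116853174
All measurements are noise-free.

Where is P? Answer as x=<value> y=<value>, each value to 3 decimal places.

x=31.523 y=22.400

eq1: (x + 42.882)² + (y − 20.676)² = 74.4245490918²
eq2: (x + 45.286)² + (y − 10.038)² = 77.7969808666²
eq3: (x + 0.047)² + (y − 1.589)² = 37.8116853174²
eq2−eq3, eq2−eq1 (x²,y² cancel):
  90.478·x − 16.898·y = 2473.590575
  4.808·x + 21.276·y = 628.136384
det = 90.478·21.276 − -16.898·4.808 = 2006.255512
x = (2473.590575·21.276 − -16.898·628.136384) / 2006.255512 = 31.522586
y = (90.478·628.136384 − 2473.590575·4.808) / 2006.255512 = 22.399689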